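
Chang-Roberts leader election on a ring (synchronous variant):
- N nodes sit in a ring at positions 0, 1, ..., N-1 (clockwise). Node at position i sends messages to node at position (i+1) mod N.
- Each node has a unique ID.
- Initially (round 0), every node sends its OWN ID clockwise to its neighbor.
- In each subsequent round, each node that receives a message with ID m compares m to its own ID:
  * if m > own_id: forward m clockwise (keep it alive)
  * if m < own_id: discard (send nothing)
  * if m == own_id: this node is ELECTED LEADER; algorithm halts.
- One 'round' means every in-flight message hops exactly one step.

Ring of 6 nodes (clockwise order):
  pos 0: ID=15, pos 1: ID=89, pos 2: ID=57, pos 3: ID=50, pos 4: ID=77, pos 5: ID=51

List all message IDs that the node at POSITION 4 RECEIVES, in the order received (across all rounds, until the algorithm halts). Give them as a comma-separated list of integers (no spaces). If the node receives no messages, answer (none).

Round 1: pos1(id89) recv 15: drop; pos2(id57) recv 89: fwd; pos3(id50) recv 57: fwd; pos4(id77) recv 50: drop; pos5(id51) recv 77: fwd; pos0(id15) recv 51: fwd
Round 2: pos3(id50) recv 89: fwd; pos4(id77) recv 57: drop; pos0(id15) recv 77: fwd; pos1(id89) recv 51: drop
Round 3: pos4(id77) recv 89: fwd; pos1(id89) recv 77: drop
Round 4: pos5(id51) recv 89: fwd
Round 5: pos0(id15) recv 89: fwd
Round 6: pos1(id89) recv 89: ELECTED

Answer: 50,57,89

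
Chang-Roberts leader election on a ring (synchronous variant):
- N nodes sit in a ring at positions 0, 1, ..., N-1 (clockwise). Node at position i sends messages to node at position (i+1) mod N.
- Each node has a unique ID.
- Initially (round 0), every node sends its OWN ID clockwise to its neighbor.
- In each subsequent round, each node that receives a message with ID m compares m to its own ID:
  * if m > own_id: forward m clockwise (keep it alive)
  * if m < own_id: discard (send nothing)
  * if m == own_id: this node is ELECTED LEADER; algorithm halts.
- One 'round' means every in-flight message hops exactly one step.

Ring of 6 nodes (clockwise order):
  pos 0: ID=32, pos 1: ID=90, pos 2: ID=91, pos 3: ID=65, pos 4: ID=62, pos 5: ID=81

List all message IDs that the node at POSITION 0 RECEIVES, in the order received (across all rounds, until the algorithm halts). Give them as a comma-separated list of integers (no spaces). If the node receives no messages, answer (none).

Round 1: pos1(id90) recv 32: drop; pos2(id91) recv 90: drop; pos3(id65) recv 91: fwd; pos4(id62) recv 65: fwd; pos5(id81) recv 62: drop; pos0(id32) recv 81: fwd
Round 2: pos4(id62) recv 91: fwd; pos5(id81) recv 65: drop; pos1(id90) recv 81: drop
Round 3: pos5(id81) recv 91: fwd
Round 4: pos0(id32) recv 91: fwd
Round 5: pos1(id90) recv 91: fwd
Round 6: pos2(id91) recv 91: ELECTED

Answer: 81,91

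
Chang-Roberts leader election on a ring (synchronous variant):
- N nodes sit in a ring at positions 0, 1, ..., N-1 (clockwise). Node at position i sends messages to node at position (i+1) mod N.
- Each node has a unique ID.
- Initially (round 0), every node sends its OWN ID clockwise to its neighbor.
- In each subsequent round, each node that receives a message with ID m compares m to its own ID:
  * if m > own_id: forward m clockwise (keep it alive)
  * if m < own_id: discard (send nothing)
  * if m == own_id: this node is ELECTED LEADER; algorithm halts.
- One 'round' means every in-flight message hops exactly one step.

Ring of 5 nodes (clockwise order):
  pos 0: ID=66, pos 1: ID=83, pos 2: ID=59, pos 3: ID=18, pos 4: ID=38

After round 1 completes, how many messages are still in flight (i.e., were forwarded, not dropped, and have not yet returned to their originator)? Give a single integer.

Round 1: pos1(id83) recv 66: drop; pos2(id59) recv 83: fwd; pos3(id18) recv 59: fwd; pos4(id38) recv 18: drop; pos0(id66) recv 38: drop
After round 1: 2 messages still in flight

Answer: 2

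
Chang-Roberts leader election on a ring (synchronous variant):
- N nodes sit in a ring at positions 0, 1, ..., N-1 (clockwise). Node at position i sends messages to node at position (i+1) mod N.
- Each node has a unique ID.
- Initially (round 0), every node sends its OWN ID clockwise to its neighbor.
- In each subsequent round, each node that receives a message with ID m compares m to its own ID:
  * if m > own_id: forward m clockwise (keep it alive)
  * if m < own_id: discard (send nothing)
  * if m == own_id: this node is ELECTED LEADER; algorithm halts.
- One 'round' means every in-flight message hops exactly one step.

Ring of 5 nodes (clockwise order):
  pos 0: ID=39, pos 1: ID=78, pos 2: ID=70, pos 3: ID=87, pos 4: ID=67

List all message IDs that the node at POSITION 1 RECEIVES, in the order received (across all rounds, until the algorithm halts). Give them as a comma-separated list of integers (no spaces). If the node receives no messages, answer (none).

Round 1: pos1(id78) recv 39: drop; pos2(id70) recv 78: fwd; pos3(id87) recv 70: drop; pos4(id67) recv 87: fwd; pos0(id39) recv 67: fwd
Round 2: pos3(id87) recv 78: drop; pos0(id39) recv 87: fwd; pos1(id78) recv 67: drop
Round 3: pos1(id78) recv 87: fwd
Round 4: pos2(id70) recv 87: fwd
Round 5: pos3(id87) recv 87: ELECTED

Answer: 39,67,87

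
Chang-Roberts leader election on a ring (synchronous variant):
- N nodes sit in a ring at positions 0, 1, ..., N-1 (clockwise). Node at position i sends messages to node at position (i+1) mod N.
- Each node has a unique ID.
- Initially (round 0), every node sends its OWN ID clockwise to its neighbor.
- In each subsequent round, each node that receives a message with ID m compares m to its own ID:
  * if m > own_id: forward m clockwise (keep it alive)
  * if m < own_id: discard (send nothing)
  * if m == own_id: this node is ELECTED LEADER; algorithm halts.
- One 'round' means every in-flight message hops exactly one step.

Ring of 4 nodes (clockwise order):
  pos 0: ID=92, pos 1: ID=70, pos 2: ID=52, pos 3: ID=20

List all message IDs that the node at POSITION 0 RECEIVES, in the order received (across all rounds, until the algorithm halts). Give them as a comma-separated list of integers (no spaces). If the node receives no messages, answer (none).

Answer: 20,52,70,92

Derivation:
Round 1: pos1(id70) recv 92: fwd; pos2(id52) recv 70: fwd; pos3(id20) recv 52: fwd; pos0(id92) recv 20: drop
Round 2: pos2(id52) recv 92: fwd; pos3(id20) recv 70: fwd; pos0(id92) recv 52: drop
Round 3: pos3(id20) recv 92: fwd; pos0(id92) recv 70: drop
Round 4: pos0(id92) recv 92: ELECTED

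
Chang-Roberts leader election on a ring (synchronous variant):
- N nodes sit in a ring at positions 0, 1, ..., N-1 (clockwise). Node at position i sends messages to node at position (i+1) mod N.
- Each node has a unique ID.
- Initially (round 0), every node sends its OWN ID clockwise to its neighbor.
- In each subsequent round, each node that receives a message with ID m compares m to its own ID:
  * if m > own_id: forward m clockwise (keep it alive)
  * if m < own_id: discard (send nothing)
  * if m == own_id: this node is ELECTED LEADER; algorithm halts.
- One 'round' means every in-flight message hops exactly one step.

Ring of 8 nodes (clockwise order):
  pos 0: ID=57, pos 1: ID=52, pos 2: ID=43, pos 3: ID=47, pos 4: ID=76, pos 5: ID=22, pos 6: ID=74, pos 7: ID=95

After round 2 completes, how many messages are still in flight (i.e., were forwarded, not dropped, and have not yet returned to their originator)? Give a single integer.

Answer: 4

Derivation:
Round 1: pos1(id52) recv 57: fwd; pos2(id43) recv 52: fwd; pos3(id47) recv 43: drop; pos4(id76) recv 47: drop; pos5(id22) recv 76: fwd; pos6(id74) recv 22: drop; pos7(id95) recv 74: drop; pos0(id57) recv 95: fwd
Round 2: pos2(id43) recv 57: fwd; pos3(id47) recv 52: fwd; pos6(id74) recv 76: fwd; pos1(id52) recv 95: fwd
After round 2: 4 messages still in flight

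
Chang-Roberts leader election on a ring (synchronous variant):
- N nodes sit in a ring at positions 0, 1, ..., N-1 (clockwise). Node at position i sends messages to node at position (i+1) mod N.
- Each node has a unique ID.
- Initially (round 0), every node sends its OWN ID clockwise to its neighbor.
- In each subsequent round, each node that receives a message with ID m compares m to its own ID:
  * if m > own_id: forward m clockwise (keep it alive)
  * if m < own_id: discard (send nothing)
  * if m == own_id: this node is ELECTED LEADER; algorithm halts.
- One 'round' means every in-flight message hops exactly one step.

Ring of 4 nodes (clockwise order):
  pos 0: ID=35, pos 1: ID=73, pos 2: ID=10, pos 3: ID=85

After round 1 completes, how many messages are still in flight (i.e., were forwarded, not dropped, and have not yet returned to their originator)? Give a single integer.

Answer: 2

Derivation:
Round 1: pos1(id73) recv 35: drop; pos2(id10) recv 73: fwd; pos3(id85) recv 10: drop; pos0(id35) recv 85: fwd
After round 1: 2 messages still in flight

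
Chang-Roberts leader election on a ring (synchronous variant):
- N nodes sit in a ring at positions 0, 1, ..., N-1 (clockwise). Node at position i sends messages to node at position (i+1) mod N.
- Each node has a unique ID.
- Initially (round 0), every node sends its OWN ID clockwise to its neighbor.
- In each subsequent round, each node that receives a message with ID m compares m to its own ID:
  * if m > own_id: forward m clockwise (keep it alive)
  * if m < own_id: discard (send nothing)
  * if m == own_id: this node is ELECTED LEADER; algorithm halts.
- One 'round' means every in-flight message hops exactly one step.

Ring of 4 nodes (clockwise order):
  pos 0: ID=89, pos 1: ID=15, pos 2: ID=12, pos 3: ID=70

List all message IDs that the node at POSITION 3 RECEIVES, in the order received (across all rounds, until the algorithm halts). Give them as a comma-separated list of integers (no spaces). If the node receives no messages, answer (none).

Round 1: pos1(id15) recv 89: fwd; pos2(id12) recv 15: fwd; pos3(id70) recv 12: drop; pos0(id89) recv 70: drop
Round 2: pos2(id12) recv 89: fwd; pos3(id70) recv 15: drop
Round 3: pos3(id70) recv 89: fwd
Round 4: pos0(id89) recv 89: ELECTED

Answer: 12,15,89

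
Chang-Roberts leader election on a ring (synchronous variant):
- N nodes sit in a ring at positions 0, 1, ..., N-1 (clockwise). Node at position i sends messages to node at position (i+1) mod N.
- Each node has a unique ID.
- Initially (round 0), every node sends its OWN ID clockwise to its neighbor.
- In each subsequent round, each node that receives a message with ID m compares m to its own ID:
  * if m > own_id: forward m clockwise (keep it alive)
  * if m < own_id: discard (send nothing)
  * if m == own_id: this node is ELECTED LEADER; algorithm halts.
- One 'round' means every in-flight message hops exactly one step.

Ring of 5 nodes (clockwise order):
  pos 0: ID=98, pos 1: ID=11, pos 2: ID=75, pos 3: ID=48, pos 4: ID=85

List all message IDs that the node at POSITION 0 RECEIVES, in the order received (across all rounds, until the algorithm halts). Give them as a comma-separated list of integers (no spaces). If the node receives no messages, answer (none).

Round 1: pos1(id11) recv 98: fwd; pos2(id75) recv 11: drop; pos3(id48) recv 75: fwd; pos4(id85) recv 48: drop; pos0(id98) recv 85: drop
Round 2: pos2(id75) recv 98: fwd; pos4(id85) recv 75: drop
Round 3: pos3(id48) recv 98: fwd
Round 4: pos4(id85) recv 98: fwd
Round 5: pos0(id98) recv 98: ELECTED

Answer: 85,98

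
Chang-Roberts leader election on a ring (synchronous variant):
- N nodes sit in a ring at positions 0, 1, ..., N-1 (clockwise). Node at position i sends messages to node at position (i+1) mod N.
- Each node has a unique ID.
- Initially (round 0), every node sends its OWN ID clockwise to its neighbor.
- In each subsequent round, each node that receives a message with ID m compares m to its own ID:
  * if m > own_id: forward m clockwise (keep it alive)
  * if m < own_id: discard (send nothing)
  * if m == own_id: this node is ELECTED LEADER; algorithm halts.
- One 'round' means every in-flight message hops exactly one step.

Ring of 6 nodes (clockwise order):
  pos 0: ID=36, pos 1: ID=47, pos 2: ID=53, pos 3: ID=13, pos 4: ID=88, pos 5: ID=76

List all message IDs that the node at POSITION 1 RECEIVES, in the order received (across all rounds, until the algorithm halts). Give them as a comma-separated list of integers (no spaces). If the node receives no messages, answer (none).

Answer: 36,76,88

Derivation:
Round 1: pos1(id47) recv 36: drop; pos2(id53) recv 47: drop; pos3(id13) recv 53: fwd; pos4(id88) recv 13: drop; pos5(id76) recv 88: fwd; pos0(id36) recv 76: fwd
Round 2: pos4(id88) recv 53: drop; pos0(id36) recv 88: fwd; pos1(id47) recv 76: fwd
Round 3: pos1(id47) recv 88: fwd; pos2(id53) recv 76: fwd
Round 4: pos2(id53) recv 88: fwd; pos3(id13) recv 76: fwd
Round 5: pos3(id13) recv 88: fwd; pos4(id88) recv 76: drop
Round 6: pos4(id88) recv 88: ELECTED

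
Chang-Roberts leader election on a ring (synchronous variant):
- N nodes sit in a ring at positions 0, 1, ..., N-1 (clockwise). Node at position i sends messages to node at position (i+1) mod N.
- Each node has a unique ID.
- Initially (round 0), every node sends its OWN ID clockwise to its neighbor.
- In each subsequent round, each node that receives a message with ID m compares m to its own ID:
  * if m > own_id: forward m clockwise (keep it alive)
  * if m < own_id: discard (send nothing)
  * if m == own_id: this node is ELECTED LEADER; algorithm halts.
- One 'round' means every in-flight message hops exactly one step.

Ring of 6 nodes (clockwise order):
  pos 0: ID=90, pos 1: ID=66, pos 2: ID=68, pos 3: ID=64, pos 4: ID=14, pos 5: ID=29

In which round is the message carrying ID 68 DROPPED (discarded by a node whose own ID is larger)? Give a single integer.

Answer: 4

Derivation:
Round 1: pos1(id66) recv 90: fwd; pos2(id68) recv 66: drop; pos3(id64) recv 68: fwd; pos4(id14) recv 64: fwd; pos5(id29) recv 14: drop; pos0(id90) recv 29: drop
Round 2: pos2(id68) recv 90: fwd; pos4(id14) recv 68: fwd; pos5(id29) recv 64: fwd
Round 3: pos3(id64) recv 90: fwd; pos5(id29) recv 68: fwd; pos0(id90) recv 64: drop
Round 4: pos4(id14) recv 90: fwd; pos0(id90) recv 68: drop
Round 5: pos5(id29) recv 90: fwd
Round 6: pos0(id90) recv 90: ELECTED
Message ID 68 originates at pos 2; dropped at pos 0 in round 4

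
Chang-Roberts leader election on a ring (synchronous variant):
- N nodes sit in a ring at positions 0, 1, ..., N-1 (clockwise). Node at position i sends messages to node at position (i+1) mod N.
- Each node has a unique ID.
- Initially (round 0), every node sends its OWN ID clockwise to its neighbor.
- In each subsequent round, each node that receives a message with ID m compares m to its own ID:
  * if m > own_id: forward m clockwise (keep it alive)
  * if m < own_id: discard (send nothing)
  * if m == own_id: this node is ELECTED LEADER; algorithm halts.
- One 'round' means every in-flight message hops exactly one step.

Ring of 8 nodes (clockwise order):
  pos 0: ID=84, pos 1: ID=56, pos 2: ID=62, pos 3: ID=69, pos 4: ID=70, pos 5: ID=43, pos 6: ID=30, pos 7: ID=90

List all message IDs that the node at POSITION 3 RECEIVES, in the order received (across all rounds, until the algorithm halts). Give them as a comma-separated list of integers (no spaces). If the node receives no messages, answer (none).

Answer: 62,84,90

Derivation:
Round 1: pos1(id56) recv 84: fwd; pos2(id62) recv 56: drop; pos3(id69) recv 62: drop; pos4(id70) recv 69: drop; pos5(id43) recv 70: fwd; pos6(id30) recv 43: fwd; pos7(id90) recv 30: drop; pos0(id84) recv 90: fwd
Round 2: pos2(id62) recv 84: fwd; pos6(id30) recv 70: fwd; pos7(id90) recv 43: drop; pos1(id56) recv 90: fwd
Round 3: pos3(id69) recv 84: fwd; pos7(id90) recv 70: drop; pos2(id62) recv 90: fwd
Round 4: pos4(id70) recv 84: fwd; pos3(id69) recv 90: fwd
Round 5: pos5(id43) recv 84: fwd; pos4(id70) recv 90: fwd
Round 6: pos6(id30) recv 84: fwd; pos5(id43) recv 90: fwd
Round 7: pos7(id90) recv 84: drop; pos6(id30) recv 90: fwd
Round 8: pos7(id90) recv 90: ELECTED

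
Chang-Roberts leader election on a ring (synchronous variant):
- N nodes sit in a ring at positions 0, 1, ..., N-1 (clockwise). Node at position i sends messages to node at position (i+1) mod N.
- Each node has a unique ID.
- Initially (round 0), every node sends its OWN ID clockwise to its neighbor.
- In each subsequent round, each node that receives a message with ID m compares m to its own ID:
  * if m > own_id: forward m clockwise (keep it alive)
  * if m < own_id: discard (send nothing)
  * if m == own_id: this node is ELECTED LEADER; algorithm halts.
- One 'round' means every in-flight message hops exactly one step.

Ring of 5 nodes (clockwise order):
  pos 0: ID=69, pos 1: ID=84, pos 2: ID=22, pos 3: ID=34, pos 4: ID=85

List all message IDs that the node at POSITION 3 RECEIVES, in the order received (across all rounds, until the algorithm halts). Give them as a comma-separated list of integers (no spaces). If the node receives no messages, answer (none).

Answer: 22,84,85

Derivation:
Round 1: pos1(id84) recv 69: drop; pos2(id22) recv 84: fwd; pos3(id34) recv 22: drop; pos4(id85) recv 34: drop; pos0(id69) recv 85: fwd
Round 2: pos3(id34) recv 84: fwd; pos1(id84) recv 85: fwd
Round 3: pos4(id85) recv 84: drop; pos2(id22) recv 85: fwd
Round 4: pos3(id34) recv 85: fwd
Round 5: pos4(id85) recv 85: ELECTED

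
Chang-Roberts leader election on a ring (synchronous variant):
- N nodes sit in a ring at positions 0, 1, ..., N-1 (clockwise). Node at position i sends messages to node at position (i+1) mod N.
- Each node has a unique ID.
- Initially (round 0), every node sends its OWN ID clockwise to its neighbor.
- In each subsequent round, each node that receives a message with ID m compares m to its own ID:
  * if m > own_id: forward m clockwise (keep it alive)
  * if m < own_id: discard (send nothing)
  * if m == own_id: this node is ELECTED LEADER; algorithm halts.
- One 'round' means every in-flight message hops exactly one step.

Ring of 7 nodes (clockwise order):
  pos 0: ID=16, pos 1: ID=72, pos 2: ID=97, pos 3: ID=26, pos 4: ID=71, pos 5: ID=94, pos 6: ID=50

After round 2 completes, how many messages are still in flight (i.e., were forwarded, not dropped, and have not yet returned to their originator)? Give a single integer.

Answer: 2

Derivation:
Round 1: pos1(id72) recv 16: drop; pos2(id97) recv 72: drop; pos3(id26) recv 97: fwd; pos4(id71) recv 26: drop; pos5(id94) recv 71: drop; pos6(id50) recv 94: fwd; pos0(id16) recv 50: fwd
Round 2: pos4(id71) recv 97: fwd; pos0(id16) recv 94: fwd; pos1(id72) recv 50: drop
After round 2: 2 messages still in flight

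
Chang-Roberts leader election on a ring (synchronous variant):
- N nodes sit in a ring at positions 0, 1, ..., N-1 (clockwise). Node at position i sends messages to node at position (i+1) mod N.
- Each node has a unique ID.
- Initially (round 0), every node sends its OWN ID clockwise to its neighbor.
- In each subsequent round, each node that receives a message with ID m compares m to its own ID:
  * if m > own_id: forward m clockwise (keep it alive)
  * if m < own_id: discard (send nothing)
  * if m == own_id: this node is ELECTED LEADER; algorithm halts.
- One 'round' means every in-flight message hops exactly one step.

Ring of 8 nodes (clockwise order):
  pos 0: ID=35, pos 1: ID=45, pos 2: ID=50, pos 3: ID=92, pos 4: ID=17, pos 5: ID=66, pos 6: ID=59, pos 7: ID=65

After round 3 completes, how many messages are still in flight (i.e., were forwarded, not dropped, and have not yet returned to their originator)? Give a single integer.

Answer: 3

Derivation:
Round 1: pos1(id45) recv 35: drop; pos2(id50) recv 45: drop; pos3(id92) recv 50: drop; pos4(id17) recv 92: fwd; pos5(id66) recv 17: drop; pos6(id59) recv 66: fwd; pos7(id65) recv 59: drop; pos0(id35) recv 65: fwd
Round 2: pos5(id66) recv 92: fwd; pos7(id65) recv 66: fwd; pos1(id45) recv 65: fwd
Round 3: pos6(id59) recv 92: fwd; pos0(id35) recv 66: fwd; pos2(id50) recv 65: fwd
After round 3: 3 messages still in flight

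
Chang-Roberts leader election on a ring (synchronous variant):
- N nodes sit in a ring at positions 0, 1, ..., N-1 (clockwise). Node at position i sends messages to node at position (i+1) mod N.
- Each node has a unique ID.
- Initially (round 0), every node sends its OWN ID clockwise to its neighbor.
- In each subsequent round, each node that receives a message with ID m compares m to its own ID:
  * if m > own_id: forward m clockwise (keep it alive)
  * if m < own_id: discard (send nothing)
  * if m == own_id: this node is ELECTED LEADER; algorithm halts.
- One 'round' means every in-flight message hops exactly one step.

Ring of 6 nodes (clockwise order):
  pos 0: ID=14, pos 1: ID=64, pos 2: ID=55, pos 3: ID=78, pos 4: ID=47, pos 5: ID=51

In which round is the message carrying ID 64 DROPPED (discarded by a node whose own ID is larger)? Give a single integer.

Answer: 2

Derivation:
Round 1: pos1(id64) recv 14: drop; pos2(id55) recv 64: fwd; pos3(id78) recv 55: drop; pos4(id47) recv 78: fwd; pos5(id51) recv 47: drop; pos0(id14) recv 51: fwd
Round 2: pos3(id78) recv 64: drop; pos5(id51) recv 78: fwd; pos1(id64) recv 51: drop
Round 3: pos0(id14) recv 78: fwd
Round 4: pos1(id64) recv 78: fwd
Round 5: pos2(id55) recv 78: fwd
Round 6: pos3(id78) recv 78: ELECTED
Message ID 64 originates at pos 1; dropped at pos 3 in round 2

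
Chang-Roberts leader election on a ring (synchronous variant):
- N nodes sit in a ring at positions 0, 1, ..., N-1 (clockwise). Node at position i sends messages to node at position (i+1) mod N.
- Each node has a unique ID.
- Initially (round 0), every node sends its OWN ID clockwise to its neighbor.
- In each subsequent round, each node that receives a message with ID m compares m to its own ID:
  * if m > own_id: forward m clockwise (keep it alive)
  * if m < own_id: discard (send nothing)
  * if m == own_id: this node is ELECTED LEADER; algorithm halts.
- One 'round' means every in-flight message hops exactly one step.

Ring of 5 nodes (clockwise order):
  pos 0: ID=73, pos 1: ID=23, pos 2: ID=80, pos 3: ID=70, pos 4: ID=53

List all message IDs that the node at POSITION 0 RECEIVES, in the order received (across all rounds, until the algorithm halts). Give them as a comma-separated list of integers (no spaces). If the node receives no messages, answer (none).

Answer: 53,70,80

Derivation:
Round 1: pos1(id23) recv 73: fwd; pos2(id80) recv 23: drop; pos3(id70) recv 80: fwd; pos4(id53) recv 70: fwd; pos0(id73) recv 53: drop
Round 2: pos2(id80) recv 73: drop; pos4(id53) recv 80: fwd; pos0(id73) recv 70: drop
Round 3: pos0(id73) recv 80: fwd
Round 4: pos1(id23) recv 80: fwd
Round 5: pos2(id80) recv 80: ELECTED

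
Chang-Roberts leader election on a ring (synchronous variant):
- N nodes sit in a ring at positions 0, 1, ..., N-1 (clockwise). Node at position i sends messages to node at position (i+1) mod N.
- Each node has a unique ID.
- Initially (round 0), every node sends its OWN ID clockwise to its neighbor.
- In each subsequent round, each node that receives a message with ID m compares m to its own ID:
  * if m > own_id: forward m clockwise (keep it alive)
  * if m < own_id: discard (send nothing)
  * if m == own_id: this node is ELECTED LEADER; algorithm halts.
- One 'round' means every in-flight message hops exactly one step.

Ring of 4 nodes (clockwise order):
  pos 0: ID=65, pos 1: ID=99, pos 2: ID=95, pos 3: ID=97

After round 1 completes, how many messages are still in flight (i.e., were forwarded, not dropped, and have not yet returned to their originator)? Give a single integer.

Round 1: pos1(id99) recv 65: drop; pos2(id95) recv 99: fwd; pos3(id97) recv 95: drop; pos0(id65) recv 97: fwd
After round 1: 2 messages still in flight

Answer: 2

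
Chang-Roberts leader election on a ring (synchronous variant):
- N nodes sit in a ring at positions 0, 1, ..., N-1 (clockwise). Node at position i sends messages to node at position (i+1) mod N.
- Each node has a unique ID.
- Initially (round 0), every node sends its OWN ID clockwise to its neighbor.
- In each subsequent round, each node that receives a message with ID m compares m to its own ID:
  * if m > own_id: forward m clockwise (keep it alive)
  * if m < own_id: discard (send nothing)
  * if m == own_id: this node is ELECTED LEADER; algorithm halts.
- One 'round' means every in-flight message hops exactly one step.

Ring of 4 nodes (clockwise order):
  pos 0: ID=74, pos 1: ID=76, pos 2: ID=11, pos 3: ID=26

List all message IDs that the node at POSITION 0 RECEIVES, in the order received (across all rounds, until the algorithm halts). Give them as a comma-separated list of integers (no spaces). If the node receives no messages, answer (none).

Answer: 26,76

Derivation:
Round 1: pos1(id76) recv 74: drop; pos2(id11) recv 76: fwd; pos3(id26) recv 11: drop; pos0(id74) recv 26: drop
Round 2: pos3(id26) recv 76: fwd
Round 3: pos0(id74) recv 76: fwd
Round 4: pos1(id76) recv 76: ELECTED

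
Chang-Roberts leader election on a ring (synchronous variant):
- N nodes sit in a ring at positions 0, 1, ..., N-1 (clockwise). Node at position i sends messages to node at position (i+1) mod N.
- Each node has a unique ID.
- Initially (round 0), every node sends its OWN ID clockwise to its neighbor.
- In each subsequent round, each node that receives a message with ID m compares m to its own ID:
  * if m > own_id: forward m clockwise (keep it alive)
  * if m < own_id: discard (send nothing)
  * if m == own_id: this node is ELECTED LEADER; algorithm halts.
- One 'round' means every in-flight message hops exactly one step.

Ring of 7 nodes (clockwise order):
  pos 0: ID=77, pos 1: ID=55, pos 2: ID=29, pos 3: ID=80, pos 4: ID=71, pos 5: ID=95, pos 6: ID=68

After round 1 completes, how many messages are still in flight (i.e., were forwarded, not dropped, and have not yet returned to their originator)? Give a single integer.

Round 1: pos1(id55) recv 77: fwd; pos2(id29) recv 55: fwd; pos3(id80) recv 29: drop; pos4(id71) recv 80: fwd; pos5(id95) recv 71: drop; pos6(id68) recv 95: fwd; pos0(id77) recv 68: drop
After round 1: 4 messages still in flight

Answer: 4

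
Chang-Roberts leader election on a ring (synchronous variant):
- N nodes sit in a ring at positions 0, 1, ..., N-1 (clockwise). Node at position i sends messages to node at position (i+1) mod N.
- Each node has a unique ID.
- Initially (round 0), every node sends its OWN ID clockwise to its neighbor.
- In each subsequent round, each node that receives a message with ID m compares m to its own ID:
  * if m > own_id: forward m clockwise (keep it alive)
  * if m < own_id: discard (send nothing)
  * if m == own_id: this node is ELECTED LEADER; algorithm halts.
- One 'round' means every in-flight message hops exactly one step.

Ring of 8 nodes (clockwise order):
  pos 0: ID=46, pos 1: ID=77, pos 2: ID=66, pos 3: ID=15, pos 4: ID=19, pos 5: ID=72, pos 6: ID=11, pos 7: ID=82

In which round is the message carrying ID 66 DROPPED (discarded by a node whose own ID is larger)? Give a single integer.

Answer: 3

Derivation:
Round 1: pos1(id77) recv 46: drop; pos2(id66) recv 77: fwd; pos3(id15) recv 66: fwd; pos4(id19) recv 15: drop; pos5(id72) recv 19: drop; pos6(id11) recv 72: fwd; pos7(id82) recv 11: drop; pos0(id46) recv 82: fwd
Round 2: pos3(id15) recv 77: fwd; pos4(id19) recv 66: fwd; pos7(id82) recv 72: drop; pos1(id77) recv 82: fwd
Round 3: pos4(id19) recv 77: fwd; pos5(id72) recv 66: drop; pos2(id66) recv 82: fwd
Round 4: pos5(id72) recv 77: fwd; pos3(id15) recv 82: fwd
Round 5: pos6(id11) recv 77: fwd; pos4(id19) recv 82: fwd
Round 6: pos7(id82) recv 77: drop; pos5(id72) recv 82: fwd
Round 7: pos6(id11) recv 82: fwd
Round 8: pos7(id82) recv 82: ELECTED
Message ID 66 originates at pos 2; dropped at pos 5 in round 3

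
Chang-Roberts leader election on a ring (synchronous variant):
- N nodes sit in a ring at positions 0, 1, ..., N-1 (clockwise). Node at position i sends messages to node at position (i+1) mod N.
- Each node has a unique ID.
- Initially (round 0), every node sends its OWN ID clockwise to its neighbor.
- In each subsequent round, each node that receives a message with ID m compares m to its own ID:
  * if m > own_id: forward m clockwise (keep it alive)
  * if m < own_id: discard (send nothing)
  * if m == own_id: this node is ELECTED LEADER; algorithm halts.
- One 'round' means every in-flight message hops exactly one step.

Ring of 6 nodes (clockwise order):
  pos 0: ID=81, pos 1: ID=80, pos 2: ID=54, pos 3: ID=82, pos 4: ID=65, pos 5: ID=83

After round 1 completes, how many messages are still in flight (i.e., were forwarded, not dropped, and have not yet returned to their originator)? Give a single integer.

Answer: 4

Derivation:
Round 1: pos1(id80) recv 81: fwd; pos2(id54) recv 80: fwd; pos3(id82) recv 54: drop; pos4(id65) recv 82: fwd; pos5(id83) recv 65: drop; pos0(id81) recv 83: fwd
After round 1: 4 messages still in flight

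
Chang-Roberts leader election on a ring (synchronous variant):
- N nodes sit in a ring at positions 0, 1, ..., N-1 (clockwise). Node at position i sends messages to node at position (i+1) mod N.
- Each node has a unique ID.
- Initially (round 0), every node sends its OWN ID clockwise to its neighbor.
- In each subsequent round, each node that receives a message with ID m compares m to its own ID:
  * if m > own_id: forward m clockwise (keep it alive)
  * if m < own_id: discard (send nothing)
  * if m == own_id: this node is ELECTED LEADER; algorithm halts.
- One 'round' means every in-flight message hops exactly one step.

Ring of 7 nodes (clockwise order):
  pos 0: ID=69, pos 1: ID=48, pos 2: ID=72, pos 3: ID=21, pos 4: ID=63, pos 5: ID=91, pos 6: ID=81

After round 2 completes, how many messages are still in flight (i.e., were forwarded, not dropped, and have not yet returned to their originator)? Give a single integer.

Answer: 3

Derivation:
Round 1: pos1(id48) recv 69: fwd; pos2(id72) recv 48: drop; pos3(id21) recv 72: fwd; pos4(id63) recv 21: drop; pos5(id91) recv 63: drop; pos6(id81) recv 91: fwd; pos0(id69) recv 81: fwd
Round 2: pos2(id72) recv 69: drop; pos4(id63) recv 72: fwd; pos0(id69) recv 91: fwd; pos1(id48) recv 81: fwd
After round 2: 3 messages still in flight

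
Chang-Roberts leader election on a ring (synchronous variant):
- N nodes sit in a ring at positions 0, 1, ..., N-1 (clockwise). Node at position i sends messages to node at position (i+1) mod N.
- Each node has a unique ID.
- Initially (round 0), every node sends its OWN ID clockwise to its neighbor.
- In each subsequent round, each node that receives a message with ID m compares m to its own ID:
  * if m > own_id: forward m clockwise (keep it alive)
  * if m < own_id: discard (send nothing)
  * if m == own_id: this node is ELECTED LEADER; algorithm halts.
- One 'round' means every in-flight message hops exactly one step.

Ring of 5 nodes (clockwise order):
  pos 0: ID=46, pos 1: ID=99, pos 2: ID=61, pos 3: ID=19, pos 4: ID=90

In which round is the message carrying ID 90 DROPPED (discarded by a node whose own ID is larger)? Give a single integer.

Answer: 2

Derivation:
Round 1: pos1(id99) recv 46: drop; pos2(id61) recv 99: fwd; pos3(id19) recv 61: fwd; pos4(id90) recv 19: drop; pos0(id46) recv 90: fwd
Round 2: pos3(id19) recv 99: fwd; pos4(id90) recv 61: drop; pos1(id99) recv 90: drop
Round 3: pos4(id90) recv 99: fwd
Round 4: pos0(id46) recv 99: fwd
Round 5: pos1(id99) recv 99: ELECTED
Message ID 90 originates at pos 4; dropped at pos 1 in round 2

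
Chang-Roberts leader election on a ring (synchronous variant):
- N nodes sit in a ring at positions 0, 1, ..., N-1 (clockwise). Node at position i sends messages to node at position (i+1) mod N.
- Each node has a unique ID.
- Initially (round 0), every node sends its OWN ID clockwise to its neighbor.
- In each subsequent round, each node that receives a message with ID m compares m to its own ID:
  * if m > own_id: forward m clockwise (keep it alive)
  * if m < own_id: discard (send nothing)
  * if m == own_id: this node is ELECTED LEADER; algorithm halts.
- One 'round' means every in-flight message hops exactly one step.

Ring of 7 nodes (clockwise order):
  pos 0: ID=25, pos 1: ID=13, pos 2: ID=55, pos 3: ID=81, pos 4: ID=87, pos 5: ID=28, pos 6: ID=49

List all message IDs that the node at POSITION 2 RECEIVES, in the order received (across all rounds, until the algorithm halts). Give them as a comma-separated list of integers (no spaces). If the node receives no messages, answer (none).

Answer: 13,25,49,87

Derivation:
Round 1: pos1(id13) recv 25: fwd; pos2(id55) recv 13: drop; pos3(id81) recv 55: drop; pos4(id87) recv 81: drop; pos5(id28) recv 87: fwd; pos6(id49) recv 28: drop; pos0(id25) recv 49: fwd
Round 2: pos2(id55) recv 25: drop; pos6(id49) recv 87: fwd; pos1(id13) recv 49: fwd
Round 3: pos0(id25) recv 87: fwd; pos2(id55) recv 49: drop
Round 4: pos1(id13) recv 87: fwd
Round 5: pos2(id55) recv 87: fwd
Round 6: pos3(id81) recv 87: fwd
Round 7: pos4(id87) recv 87: ELECTED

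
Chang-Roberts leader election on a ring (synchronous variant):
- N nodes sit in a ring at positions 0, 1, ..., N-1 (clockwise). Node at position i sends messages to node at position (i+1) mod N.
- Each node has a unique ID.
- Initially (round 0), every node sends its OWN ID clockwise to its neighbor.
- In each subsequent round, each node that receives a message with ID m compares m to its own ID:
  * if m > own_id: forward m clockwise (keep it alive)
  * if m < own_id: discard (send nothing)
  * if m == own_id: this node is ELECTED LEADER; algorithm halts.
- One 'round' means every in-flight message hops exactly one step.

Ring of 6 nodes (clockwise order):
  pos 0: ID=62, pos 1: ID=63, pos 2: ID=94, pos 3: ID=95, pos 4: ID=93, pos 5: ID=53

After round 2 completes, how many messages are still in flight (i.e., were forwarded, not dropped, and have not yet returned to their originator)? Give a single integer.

Answer: 2

Derivation:
Round 1: pos1(id63) recv 62: drop; pos2(id94) recv 63: drop; pos3(id95) recv 94: drop; pos4(id93) recv 95: fwd; pos5(id53) recv 93: fwd; pos0(id62) recv 53: drop
Round 2: pos5(id53) recv 95: fwd; pos0(id62) recv 93: fwd
After round 2: 2 messages still in flight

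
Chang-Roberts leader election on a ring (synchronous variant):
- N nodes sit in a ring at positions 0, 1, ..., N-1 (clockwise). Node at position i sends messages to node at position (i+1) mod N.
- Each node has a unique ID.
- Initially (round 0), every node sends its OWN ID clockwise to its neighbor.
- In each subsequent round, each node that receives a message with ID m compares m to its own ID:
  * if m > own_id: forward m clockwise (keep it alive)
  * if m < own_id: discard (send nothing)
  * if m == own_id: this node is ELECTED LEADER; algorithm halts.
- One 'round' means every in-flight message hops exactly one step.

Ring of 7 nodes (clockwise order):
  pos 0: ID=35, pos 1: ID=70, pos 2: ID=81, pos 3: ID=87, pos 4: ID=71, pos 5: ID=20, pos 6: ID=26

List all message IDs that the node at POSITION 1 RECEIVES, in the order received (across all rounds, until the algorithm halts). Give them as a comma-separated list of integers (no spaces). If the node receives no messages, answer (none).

Answer: 35,71,87

Derivation:
Round 1: pos1(id70) recv 35: drop; pos2(id81) recv 70: drop; pos3(id87) recv 81: drop; pos4(id71) recv 87: fwd; pos5(id20) recv 71: fwd; pos6(id26) recv 20: drop; pos0(id35) recv 26: drop
Round 2: pos5(id20) recv 87: fwd; pos6(id26) recv 71: fwd
Round 3: pos6(id26) recv 87: fwd; pos0(id35) recv 71: fwd
Round 4: pos0(id35) recv 87: fwd; pos1(id70) recv 71: fwd
Round 5: pos1(id70) recv 87: fwd; pos2(id81) recv 71: drop
Round 6: pos2(id81) recv 87: fwd
Round 7: pos3(id87) recv 87: ELECTED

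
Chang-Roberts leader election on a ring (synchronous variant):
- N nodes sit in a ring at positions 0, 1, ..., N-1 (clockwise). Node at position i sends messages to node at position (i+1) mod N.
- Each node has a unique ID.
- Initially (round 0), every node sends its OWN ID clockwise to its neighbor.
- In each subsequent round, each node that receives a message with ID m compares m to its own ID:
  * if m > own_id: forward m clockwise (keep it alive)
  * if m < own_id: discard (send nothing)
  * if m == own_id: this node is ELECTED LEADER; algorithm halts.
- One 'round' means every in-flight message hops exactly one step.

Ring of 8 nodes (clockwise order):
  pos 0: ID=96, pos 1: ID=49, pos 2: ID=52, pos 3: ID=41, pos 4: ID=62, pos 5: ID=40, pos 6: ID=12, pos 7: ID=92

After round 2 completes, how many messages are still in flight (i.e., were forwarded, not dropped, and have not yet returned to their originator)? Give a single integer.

Answer: 2

Derivation:
Round 1: pos1(id49) recv 96: fwd; pos2(id52) recv 49: drop; pos3(id41) recv 52: fwd; pos4(id62) recv 41: drop; pos5(id40) recv 62: fwd; pos6(id12) recv 40: fwd; pos7(id92) recv 12: drop; pos0(id96) recv 92: drop
Round 2: pos2(id52) recv 96: fwd; pos4(id62) recv 52: drop; pos6(id12) recv 62: fwd; pos7(id92) recv 40: drop
After round 2: 2 messages still in flight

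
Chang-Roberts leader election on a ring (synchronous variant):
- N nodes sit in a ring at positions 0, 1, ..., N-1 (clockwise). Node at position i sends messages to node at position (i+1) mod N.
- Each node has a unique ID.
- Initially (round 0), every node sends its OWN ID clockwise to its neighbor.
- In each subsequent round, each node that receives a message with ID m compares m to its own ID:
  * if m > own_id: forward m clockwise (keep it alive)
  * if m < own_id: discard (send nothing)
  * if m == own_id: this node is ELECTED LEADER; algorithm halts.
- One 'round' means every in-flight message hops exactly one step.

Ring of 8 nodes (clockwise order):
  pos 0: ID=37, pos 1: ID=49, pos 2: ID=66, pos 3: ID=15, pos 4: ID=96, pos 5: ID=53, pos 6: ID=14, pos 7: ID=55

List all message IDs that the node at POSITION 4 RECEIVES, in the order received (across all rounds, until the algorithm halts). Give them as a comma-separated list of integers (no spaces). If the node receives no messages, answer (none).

Answer: 15,66,96

Derivation:
Round 1: pos1(id49) recv 37: drop; pos2(id66) recv 49: drop; pos3(id15) recv 66: fwd; pos4(id96) recv 15: drop; pos5(id53) recv 96: fwd; pos6(id14) recv 53: fwd; pos7(id55) recv 14: drop; pos0(id37) recv 55: fwd
Round 2: pos4(id96) recv 66: drop; pos6(id14) recv 96: fwd; pos7(id55) recv 53: drop; pos1(id49) recv 55: fwd
Round 3: pos7(id55) recv 96: fwd; pos2(id66) recv 55: drop
Round 4: pos0(id37) recv 96: fwd
Round 5: pos1(id49) recv 96: fwd
Round 6: pos2(id66) recv 96: fwd
Round 7: pos3(id15) recv 96: fwd
Round 8: pos4(id96) recv 96: ELECTED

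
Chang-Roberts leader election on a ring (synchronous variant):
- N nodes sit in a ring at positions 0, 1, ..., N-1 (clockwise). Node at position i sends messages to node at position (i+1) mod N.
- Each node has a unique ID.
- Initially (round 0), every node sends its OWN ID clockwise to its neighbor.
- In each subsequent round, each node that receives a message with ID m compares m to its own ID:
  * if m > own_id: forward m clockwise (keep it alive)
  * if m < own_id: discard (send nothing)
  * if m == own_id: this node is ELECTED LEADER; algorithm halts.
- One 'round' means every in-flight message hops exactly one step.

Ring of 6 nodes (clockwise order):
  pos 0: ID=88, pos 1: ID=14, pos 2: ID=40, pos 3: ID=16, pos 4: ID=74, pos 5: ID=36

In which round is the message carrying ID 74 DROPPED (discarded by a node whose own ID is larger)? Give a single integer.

Answer: 2

Derivation:
Round 1: pos1(id14) recv 88: fwd; pos2(id40) recv 14: drop; pos3(id16) recv 40: fwd; pos4(id74) recv 16: drop; pos5(id36) recv 74: fwd; pos0(id88) recv 36: drop
Round 2: pos2(id40) recv 88: fwd; pos4(id74) recv 40: drop; pos0(id88) recv 74: drop
Round 3: pos3(id16) recv 88: fwd
Round 4: pos4(id74) recv 88: fwd
Round 5: pos5(id36) recv 88: fwd
Round 6: pos0(id88) recv 88: ELECTED
Message ID 74 originates at pos 4; dropped at pos 0 in round 2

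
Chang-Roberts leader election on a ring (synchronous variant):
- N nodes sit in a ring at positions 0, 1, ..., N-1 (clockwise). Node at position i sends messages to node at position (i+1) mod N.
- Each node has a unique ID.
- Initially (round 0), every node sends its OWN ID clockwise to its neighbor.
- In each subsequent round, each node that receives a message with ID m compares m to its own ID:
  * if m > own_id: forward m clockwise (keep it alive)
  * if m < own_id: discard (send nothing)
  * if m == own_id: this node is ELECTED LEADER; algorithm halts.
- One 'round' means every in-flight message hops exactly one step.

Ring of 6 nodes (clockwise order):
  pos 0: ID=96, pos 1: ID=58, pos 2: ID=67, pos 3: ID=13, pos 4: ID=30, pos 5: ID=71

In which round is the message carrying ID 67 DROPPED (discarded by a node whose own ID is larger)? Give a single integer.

Answer: 3

Derivation:
Round 1: pos1(id58) recv 96: fwd; pos2(id67) recv 58: drop; pos3(id13) recv 67: fwd; pos4(id30) recv 13: drop; pos5(id71) recv 30: drop; pos0(id96) recv 71: drop
Round 2: pos2(id67) recv 96: fwd; pos4(id30) recv 67: fwd
Round 3: pos3(id13) recv 96: fwd; pos5(id71) recv 67: drop
Round 4: pos4(id30) recv 96: fwd
Round 5: pos5(id71) recv 96: fwd
Round 6: pos0(id96) recv 96: ELECTED
Message ID 67 originates at pos 2; dropped at pos 5 in round 3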